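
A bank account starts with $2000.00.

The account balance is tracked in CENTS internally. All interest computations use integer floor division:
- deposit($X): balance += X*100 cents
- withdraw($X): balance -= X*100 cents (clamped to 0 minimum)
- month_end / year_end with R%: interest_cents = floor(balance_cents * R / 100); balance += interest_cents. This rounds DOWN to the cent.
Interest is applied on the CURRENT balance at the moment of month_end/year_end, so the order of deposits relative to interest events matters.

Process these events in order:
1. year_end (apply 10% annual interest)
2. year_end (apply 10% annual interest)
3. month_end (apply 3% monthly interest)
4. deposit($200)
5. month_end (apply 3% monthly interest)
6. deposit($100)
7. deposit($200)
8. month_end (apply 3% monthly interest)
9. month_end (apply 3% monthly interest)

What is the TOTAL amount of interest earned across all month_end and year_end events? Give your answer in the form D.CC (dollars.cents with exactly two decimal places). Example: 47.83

Answer: 760.53

Derivation:
After 1 (year_end (apply 10% annual interest)): balance=$2200.00 total_interest=$200.00
After 2 (year_end (apply 10% annual interest)): balance=$2420.00 total_interest=$420.00
After 3 (month_end (apply 3% monthly interest)): balance=$2492.60 total_interest=$492.60
After 4 (deposit($200)): balance=$2692.60 total_interest=$492.60
After 5 (month_end (apply 3% monthly interest)): balance=$2773.37 total_interest=$573.37
After 6 (deposit($100)): balance=$2873.37 total_interest=$573.37
After 7 (deposit($200)): balance=$3073.37 total_interest=$573.37
After 8 (month_end (apply 3% monthly interest)): balance=$3165.57 total_interest=$665.57
After 9 (month_end (apply 3% monthly interest)): balance=$3260.53 total_interest=$760.53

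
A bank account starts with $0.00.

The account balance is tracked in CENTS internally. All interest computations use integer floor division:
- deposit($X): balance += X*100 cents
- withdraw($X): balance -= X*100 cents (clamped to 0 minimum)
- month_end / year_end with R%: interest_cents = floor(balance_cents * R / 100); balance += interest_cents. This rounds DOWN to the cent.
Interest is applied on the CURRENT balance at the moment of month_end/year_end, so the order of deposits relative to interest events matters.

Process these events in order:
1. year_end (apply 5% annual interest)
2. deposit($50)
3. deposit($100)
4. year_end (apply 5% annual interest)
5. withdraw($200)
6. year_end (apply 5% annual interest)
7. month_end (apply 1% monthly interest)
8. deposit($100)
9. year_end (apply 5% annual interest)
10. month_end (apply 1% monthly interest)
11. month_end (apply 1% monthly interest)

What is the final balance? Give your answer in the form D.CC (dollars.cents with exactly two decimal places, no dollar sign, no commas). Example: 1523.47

Answer: 107.11

Derivation:
After 1 (year_end (apply 5% annual interest)): balance=$0.00 total_interest=$0.00
After 2 (deposit($50)): balance=$50.00 total_interest=$0.00
After 3 (deposit($100)): balance=$150.00 total_interest=$0.00
After 4 (year_end (apply 5% annual interest)): balance=$157.50 total_interest=$7.50
After 5 (withdraw($200)): balance=$0.00 total_interest=$7.50
After 6 (year_end (apply 5% annual interest)): balance=$0.00 total_interest=$7.50
After 7 (month_end (apply 1% monthly interest)): balance=$0.00 total_interest=$7.50
After 8 (deposit($100)): balance=$100.00 total_interest=$7.50
After 9 (year_end (apply 5% annual interest)): balance=$105.00 total_interest=$12.50
After 10 (month_end (apply 1% monthly interest)): balance=$106.05 total_interest=$13.55
After 11 (month_end (apply 1% monthly interest)): balance=$107.11 total_interest=$14.61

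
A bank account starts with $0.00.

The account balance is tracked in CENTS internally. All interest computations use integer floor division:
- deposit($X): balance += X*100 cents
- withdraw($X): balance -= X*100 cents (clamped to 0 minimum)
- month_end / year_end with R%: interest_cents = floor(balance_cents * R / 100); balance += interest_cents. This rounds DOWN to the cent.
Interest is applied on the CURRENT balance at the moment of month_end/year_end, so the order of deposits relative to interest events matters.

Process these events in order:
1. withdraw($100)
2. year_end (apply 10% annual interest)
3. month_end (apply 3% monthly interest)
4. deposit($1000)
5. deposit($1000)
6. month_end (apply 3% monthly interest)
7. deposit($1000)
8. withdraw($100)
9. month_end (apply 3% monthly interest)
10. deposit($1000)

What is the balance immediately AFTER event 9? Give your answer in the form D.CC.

Answer: 3048.80

Derivation:
After 1 (withdraw($100)): balance=$0.00 total_interest=$0.00
After 2 (year_end (apply 10% annual interest)): balance=$0.00 total_interest=$0.00
After 3 (month_end (apply 3% monthly interest)): balance=$0.00 total_interest=$0.00
After 4 (deposit($1000)): balance=$1000.00 total_interest=$0.00
After 5 (deposit($1000)): balance=$2000.00 total_interest=$0.00
After 6 (month_end (apply 3% monthly interest)): balance=$2060.00 total_interest=$60.00
After 7 (deposit($1000)): balance=$3060.00 total_interest=$60.00
After 8 (withdraw($100)): balance=$2960.00 total_interest=$60.00
After 9 (month_end (apply 3% monthly interest)): balance=$3048.80 total_interest=$148.80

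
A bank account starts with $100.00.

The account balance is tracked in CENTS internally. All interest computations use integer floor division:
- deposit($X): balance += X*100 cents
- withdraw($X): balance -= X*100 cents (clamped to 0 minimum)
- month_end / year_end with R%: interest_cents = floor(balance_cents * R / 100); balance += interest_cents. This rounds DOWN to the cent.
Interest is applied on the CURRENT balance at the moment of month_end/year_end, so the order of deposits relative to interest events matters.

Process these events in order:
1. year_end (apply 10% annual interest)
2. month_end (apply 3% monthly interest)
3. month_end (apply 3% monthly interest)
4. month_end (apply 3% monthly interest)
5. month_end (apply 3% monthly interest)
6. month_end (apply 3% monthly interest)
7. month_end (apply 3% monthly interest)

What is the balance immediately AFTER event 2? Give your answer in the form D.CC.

After 1 (year_end (apply 10% annual interest)): balance=$110.00 total_interest=$10.00
After 2 (month_end (apply 3% monthly interest)): balance=$113.30 total_interest=$13.30

Answer: 113.30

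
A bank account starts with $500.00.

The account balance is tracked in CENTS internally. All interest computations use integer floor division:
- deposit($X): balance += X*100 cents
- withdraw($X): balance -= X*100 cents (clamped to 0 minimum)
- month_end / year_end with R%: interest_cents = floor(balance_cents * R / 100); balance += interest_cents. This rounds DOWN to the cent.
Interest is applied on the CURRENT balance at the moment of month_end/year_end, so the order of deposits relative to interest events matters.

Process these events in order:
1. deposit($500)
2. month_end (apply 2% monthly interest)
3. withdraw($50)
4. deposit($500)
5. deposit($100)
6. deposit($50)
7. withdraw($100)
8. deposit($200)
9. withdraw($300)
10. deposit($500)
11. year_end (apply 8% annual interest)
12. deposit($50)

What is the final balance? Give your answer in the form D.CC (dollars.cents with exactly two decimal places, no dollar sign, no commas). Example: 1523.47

Answer: 2123.60

Derivation:
After 1 (deposit($500)): balance=$1000.00 total_interest=$0.00
After 2 (month_end (apply 2% monthly interest)): balance=$1020.00 total_interest=$20.00
After 3 (withdraw($50)): balance=$970.00 total_interest=$20.00
After 4 (deposit($500)): balance=$1470.00 total_interest=$20.00
After 5 (deposit($100)): balance=$1570.00 total_interest=$20.00
After 6 (deposit($50)): balance=$1620.00 total_interest=$20.00
After 7 (withdraw($100)): balance=$1520.00 total_interest=$20.00
After 8 (deposit($200)): balance=$1720.00 total_interest=$20.00
After 9 (withdraw($300)): balance=$1420.00 total_interest=$20.00
After 10 (deposit($500)): balance=$1920.00 total_interest=$20.00
After 11 (year_end (apply 8% annual interest)): balance=$2073.60 total_interest=$173.60
After 12 (deposit($50)): balance=$2123.60 total_interest=$173.60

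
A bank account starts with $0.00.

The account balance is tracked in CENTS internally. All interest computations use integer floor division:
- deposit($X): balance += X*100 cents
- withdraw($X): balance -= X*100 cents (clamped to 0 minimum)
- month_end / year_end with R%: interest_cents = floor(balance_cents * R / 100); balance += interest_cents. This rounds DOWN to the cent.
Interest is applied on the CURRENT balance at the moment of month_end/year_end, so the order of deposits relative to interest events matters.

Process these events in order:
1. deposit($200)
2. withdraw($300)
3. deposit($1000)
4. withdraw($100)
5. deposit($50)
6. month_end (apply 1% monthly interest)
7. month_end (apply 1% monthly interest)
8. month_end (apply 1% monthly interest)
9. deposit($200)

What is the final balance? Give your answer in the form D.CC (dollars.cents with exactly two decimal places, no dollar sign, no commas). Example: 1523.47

After 1 (deposit($200)): balance=$200.00 total_interest=$0.00
After 2 (withdraw($300)): balance=$0.00 total_interest=$0.00
After 3 (deposit($1000)): balance=$1000.00 total_interest=$0.00
After 4 (withdraw($100)): balance=$900.00 total_interest=$0.00
After 5 (deposit($50)): balance=$950.00 total_interest=$0.00
After 6 (month_end (apply 1% monthly interest)): balance=$959.50 total_interest=$9.50
After 7 (month_end (apply 1% monthly interest)): balance=$969.09 total_interest=$19.09
After 8 (month_end (apply 1% monthly interest)): balance=$978.78 total_interest=$28.78
After 9 (deposit($200)): balance=$1178.78 total_interest=$28.78

Answer: 1178.78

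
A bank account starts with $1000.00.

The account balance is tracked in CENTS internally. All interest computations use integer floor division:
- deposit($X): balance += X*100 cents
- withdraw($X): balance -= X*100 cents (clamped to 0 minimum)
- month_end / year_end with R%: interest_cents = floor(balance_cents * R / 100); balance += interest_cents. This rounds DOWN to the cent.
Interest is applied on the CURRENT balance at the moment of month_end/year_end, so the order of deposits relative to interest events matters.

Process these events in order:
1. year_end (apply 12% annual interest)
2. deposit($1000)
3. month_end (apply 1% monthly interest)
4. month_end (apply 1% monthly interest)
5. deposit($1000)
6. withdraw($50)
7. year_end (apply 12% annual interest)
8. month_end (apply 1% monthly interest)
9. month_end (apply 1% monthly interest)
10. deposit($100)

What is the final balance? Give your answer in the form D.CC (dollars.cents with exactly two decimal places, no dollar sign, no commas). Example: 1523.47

After 1 (year_end (apply 12% annual interest)): balance=$1120.00 total_interest=$120.00
After 2 (deposit($1000)): balance=$2120.00 total_interest=$120.00
After 3 (month_end (apply 1% monthly interest)): balance=$2141.20 total_interest=$141.20
After 4 (month_end (apply 1% monthly interest)): balance=$2162.61 total_interest=$162.61
After 5 (deposit($1000)): balance=$3162.61 total_interest=$162.61
After 6 (withdraw($50)): balance=$3112.61 total_interest=$162.61
After 7 (year_end (apply 12% annual interest)): balance=$3486.12 total_interest=$536.12
After 8 (month_end (apply 1% monthly interest)): balance=$3520.98 total_interest=$570.98
After 9 (month_end (apply 1% monthly interest)): balance=$3556.18 total_interest=$606.18
After 10 (deposit($100)): balance=$3656.18 total_interest=$606.18

Answer: 3656.18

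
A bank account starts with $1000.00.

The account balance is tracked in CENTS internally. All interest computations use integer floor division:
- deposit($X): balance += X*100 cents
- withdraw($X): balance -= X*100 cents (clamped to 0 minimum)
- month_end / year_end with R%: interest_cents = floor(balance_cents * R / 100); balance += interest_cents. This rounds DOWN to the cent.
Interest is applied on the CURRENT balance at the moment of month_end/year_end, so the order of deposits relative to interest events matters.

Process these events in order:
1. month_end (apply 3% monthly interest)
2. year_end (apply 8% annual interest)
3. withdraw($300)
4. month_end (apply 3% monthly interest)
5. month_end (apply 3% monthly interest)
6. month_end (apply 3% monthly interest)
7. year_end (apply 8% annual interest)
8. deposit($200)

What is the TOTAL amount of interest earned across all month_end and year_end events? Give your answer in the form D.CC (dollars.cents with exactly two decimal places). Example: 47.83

After 1 (month_end (apply 3% monthly interest)): balance=$1030.00 total_interest=$30.00
After 2 (year_end (apply 8% annual interest)): balance=$1112.40 total_interest=$112.40
After 3 (withdraw($300)): balance=$812.40 total_interest=$112.40
After 4 (month_end (apply 3% monthly interest)): balance=$836.77 total_interest=$136.77
After 5 (month_end (apply 3% monthly interest)): balance=$861.87 total_interest=$161.87
After 6 (month_end (apply 3% monthly interest)): balance=$887.72 total_interest=$187.72
After 7 (year_end (apply 8% annual interest)): balance=$958.73 total_interest=$258.73
After 8 (deposit($200)): balance=$1158.73 total_interest=$258.73

Answer: 258.73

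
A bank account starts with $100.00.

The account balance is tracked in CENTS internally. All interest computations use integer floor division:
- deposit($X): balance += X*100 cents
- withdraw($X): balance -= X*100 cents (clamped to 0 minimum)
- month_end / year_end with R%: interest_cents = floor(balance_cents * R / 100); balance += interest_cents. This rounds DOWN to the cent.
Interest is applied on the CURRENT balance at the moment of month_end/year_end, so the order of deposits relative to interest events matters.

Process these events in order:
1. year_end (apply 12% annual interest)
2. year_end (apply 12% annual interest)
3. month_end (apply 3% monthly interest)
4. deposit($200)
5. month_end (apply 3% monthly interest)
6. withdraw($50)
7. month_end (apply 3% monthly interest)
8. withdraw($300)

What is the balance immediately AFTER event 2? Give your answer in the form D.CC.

After 1 (year_end (apply 12% annual interest)): balance=$112.00 total_interest=$12.00
After 2 (year_end (apply 12% annual interest)): balance=$125.44 total_interest=$25.44

Answer: 125.44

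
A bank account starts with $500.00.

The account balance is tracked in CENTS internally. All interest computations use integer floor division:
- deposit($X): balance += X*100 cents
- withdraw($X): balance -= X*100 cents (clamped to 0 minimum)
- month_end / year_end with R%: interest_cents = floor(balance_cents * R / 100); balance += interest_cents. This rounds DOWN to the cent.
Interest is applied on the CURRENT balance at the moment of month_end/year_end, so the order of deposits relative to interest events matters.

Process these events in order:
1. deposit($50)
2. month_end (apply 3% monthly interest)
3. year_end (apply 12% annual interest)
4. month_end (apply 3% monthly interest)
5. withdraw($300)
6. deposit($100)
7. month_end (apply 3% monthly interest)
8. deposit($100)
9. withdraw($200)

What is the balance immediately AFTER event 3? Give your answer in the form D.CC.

Answer: 634.48

Derivation:
After 1 (deposit($50)): balance=$550.00 total_interest=$0.00
After 2 (month_end (apply 3% monthly interest)): balance=$566.50 total_interest=$16.50
After 3 (year_end (apply 12% annual interest)): balance=$634.48 total_interest=$84.48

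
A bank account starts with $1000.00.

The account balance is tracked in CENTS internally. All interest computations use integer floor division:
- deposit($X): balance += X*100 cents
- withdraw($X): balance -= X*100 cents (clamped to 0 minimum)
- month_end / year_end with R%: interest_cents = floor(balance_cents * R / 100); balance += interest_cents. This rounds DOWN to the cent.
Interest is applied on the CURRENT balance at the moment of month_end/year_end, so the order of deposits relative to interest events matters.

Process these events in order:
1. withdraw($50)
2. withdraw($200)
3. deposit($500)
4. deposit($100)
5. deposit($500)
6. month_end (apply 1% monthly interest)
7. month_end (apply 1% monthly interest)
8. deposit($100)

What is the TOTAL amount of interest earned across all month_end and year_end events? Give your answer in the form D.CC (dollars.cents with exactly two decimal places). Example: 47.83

After 1 (withdraw($50)): balance=$950.00 total_interest=$0.00
After 2 (withdraw($200)): balance=$750.00 total_interest=$0.00
After 3 (deposit($500)): balance=$1250.00 total_interest=$0.00
After 4 (deposit($100)): balance=$1350.00 total_interest=$0.00
After 5 (deposit($500)): balance=$1850.00 total_interest=$0.00
After 6 (month_end (apply 1% monthly interest)): balance=$1868.50 total_interest=$18.50
After 7 (month_end (apply 1% monthly interest)): balance=$1887.18 total_interest=$37.18
After 8 (deposit($100)): balance=$1987.18 total_interest=$37.18

Answer: 37.18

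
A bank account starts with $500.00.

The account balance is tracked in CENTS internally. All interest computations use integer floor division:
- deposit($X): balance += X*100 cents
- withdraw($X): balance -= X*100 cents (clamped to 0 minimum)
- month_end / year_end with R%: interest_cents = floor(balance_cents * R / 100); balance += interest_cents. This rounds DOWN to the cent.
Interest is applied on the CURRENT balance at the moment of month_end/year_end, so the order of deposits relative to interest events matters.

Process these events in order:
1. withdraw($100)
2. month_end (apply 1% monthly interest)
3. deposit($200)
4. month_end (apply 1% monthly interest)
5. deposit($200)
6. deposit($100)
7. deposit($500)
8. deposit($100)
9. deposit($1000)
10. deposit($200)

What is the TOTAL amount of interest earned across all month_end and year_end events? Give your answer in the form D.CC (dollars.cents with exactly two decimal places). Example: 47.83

Answer: 10.04

Derivation:
After 1 (withdraw($100)): balance=$400.00 total_interest=$0.00
After 2 (month_end (apply 1% monthly interest)): balance=$404.00 total_interest=$4.00
After 3 (deposit($200)): balance=$604.00 total_interest=$4.00
After 4 (month_end (apply 1% monthly interest)): balance=$610.04 total_interest=$10.04
After 5 (deposit($200)): balance=$810.04 total_interest=$10.04
After 6 (deposit($100)): balance=$910.04 total_interest=$10.04
After 7 (deposit($500)): balance=$1410.04 total_interest=$10.04
After 8 (deposit($100)): balance=$1510.04 total_interest=$10.04
After 9 (deposit($1000)): balance=$2510.04 total_interest=$10.04
After 10 (deposit($200)): balance=$2710.04 total_interest=$10.04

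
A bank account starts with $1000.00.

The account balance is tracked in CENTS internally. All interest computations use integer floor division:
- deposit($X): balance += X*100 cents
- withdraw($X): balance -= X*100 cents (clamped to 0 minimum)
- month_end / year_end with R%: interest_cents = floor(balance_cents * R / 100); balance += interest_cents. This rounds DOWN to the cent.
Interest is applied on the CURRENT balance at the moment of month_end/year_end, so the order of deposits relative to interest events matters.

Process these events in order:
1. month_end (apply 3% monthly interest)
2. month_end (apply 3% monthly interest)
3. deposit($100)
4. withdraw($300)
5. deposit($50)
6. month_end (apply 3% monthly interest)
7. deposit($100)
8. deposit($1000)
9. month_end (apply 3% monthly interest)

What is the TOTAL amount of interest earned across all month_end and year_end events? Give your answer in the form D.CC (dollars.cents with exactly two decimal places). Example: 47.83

After 1 (month_end (apply 3% monthly interest)): balance=$1030.00 total_interest=$30.00
After 2 (month_end (apply 3% monthly interest)): balance=$1060.90 total_interest=$60.90
After 3 (deposit($100)): balance=$1160.90 total_interest=$60.90
After 4 (withdraw($300)): balance=$860.90 total_interest=$60.90
After 5 (deposit($50)): balance=$910.90 total_interest=$60.90
After 6 (month_end (apply 3% monthly interest)): balance=$938.22 total_interest=$88.22
After 7 (deposit($100)): balance=$1038.22 total_interest=$88.22
After 8 (deposit($1000)): balance=$2038.22 total_interest=$88.22
After 9 (month_end (apply 3% monthly interest)): balance=$2099.36 total_interest=$149.36

Answer: 149.36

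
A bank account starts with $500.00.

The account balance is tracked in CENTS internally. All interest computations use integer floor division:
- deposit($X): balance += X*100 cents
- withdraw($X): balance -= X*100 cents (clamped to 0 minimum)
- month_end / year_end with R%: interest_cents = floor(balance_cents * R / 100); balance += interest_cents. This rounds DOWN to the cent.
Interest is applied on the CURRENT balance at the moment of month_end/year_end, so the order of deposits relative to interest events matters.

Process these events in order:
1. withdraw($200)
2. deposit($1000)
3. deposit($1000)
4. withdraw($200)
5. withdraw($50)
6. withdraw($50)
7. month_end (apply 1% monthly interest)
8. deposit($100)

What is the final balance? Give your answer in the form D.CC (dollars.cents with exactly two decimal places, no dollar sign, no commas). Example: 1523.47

After 1 (withdraw($200)): balance=$300.00 total_interest=$0.00
After 2 (deposit($1000)): balance=$1300.00 total_interest=$0.00
After 3 (deposit($1000)): balance=$2300.00 total_interest=$0.00
After 4 (withdraw($200)): balance=$2100.00 total_interest=$0.00
After 5 (withdraw($50)): balance=$2050.00 total_interest=$0.00
After 6 (withdraw($50)): balance=$2000.00 total_interest=$0.00
After 7 (month_end (apply 1% monthly interest)): balance=$2020.00 total_interest=$20.00
After 8 (deposit($100)): balance=$2120.00 total_interest=$20.00

Answer: 2120.00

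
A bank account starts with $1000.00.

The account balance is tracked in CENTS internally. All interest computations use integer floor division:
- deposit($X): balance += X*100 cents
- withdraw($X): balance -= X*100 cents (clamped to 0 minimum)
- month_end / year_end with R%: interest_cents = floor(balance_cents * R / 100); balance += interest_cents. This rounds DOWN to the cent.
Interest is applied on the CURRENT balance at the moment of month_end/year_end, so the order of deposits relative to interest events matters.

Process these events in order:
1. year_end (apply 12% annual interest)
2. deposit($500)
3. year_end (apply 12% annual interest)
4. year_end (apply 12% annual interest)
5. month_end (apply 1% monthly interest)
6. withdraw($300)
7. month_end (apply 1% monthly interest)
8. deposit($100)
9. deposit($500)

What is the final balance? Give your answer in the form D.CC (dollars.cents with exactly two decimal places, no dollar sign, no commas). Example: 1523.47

Answer: 2369.96

Derivation:
After 1 (year_end (apply 12% annual interest)): balance=$1120.00 total_interest=$120.00
After 2 (deposit($500)): balance=$1620.00 total_interest=$120.00
After 3 (year_end (apply 12% annual interest)): balance=$1814.40 total_interest=$314.40
After 4 (year_end (apply 12% annual interest)): balance=$2032.12 total_interest=$532.12
After 5 (month_end (apply 1% monthly interest)): balance=$2052.44 total_interest=$552.44
After 6 (withdraw($300)): balance=$1752.44 total_interest=$552.44
After 7 (month_end (apply 1% monthly interest)): balance=$1769.96 total_interest=$569.96
After 8 (deposit($100)): balance=$1869.96 total_interest=$569.96
After 9 (deposit($500)): balance=$2369.96 total_interest=$569.96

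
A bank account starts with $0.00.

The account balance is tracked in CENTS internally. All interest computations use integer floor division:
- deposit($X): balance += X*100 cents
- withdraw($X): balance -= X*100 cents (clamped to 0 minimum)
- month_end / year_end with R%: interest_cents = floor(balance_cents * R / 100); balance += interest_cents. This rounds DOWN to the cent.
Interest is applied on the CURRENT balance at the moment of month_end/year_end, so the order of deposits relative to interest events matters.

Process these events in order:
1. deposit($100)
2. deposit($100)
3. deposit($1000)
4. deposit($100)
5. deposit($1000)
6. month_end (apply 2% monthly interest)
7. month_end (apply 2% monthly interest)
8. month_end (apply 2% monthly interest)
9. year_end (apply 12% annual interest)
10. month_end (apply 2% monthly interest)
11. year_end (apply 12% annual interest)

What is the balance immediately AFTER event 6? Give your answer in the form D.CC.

After 1 (deposit($100)): balance=$100.00 total_interest=$0.00
After 2 (deposit($100)): balance=$200.00 total_interest=$0.00
After 3 (deposit($1000)): balance=$1200.00 total_interest=$0.00
After 4 (deposit($100)): balance=$1300.00 total_interest=$0.00
After 5 (deposit($1000)): balance=$2300.00 total_interest=$0.00
After 6 (month_end (apply 2% monthly interest)): balance=$2346.00 total_interest=$46.00

Answer: 2346.00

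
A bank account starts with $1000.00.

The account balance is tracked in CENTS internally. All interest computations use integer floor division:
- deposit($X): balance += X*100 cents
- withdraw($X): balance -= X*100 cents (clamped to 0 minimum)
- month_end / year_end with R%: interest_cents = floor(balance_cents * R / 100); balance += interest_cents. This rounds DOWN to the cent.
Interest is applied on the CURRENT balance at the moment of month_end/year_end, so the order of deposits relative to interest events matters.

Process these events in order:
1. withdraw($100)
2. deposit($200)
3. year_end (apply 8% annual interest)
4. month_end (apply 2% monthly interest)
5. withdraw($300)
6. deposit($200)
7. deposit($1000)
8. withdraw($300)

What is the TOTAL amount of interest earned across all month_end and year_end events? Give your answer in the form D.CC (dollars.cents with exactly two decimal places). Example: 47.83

Answer: 111.76

Derivation:
After 1 (withdraw($100)): balance=$900.00 total_interest=$0.00
After 2 (deposit($200)): balance=$1100.00 total_interest=$0.00
After 3 (year_end (apply 8% annual interest)): balance=$1188.00 total_interest=$88.00
After 4 (month_end (apply 2% monthly interest)): balance=$1211.76 total_interest=$111.76
After 5 (withdraw($300)): balance=$911.76 total_interest=$111.76
After 6 (deposit($200)): balance=$1111.76 total_interest=$111.76
After 7 (deposit($1000)): balance=$2111.76 total_interest=$111.76
After 8 (withdraw($300)): balance=$1811.76 total_interest=$111.76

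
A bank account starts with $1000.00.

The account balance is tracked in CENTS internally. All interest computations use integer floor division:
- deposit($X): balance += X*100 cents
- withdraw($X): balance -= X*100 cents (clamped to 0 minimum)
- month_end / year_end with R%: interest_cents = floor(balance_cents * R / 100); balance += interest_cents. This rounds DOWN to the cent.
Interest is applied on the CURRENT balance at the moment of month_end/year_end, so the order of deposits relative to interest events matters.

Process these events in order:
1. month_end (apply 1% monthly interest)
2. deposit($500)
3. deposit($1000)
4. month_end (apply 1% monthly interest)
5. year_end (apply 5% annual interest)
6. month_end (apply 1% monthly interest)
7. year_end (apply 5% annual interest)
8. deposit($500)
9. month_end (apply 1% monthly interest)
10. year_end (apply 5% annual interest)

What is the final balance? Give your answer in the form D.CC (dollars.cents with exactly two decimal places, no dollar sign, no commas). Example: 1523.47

After 1 (month_end (apply 1% monthly interest)): balance=$1010.00 total_interest=$10.00
After 2 (deposit($500)): balance=$1510.00 total_interest=$10.00
After 3 (deposit($1000)): balance=$2510.00 total_interest=$10.00
After 4 (month_end (apply 1% monthly interest)): balance=$2535.10 total_interest=$35.10
After 5 (year_end (apply 5% annual interest)): balance=$2661.85 total_interest=$161.85
After 6 (month_end (apply 1% monthly interest)): balance=$2688.46 total_interest=$188.46
After 7 (year_end (apply 5% annual interest)): balance=$2822.88 total_interest=$322.88
After 8 (deposit($500)): balance=$3322.88 total_interest=$322.88
After 9 (month_end (apply 1% monthly interest)): balance=$3356.10 total_interest=$356.10
After 10 (year_end (apply 5% annual interest)): balance=$3523.90 total_interest=$523.90

Answer: 3523.90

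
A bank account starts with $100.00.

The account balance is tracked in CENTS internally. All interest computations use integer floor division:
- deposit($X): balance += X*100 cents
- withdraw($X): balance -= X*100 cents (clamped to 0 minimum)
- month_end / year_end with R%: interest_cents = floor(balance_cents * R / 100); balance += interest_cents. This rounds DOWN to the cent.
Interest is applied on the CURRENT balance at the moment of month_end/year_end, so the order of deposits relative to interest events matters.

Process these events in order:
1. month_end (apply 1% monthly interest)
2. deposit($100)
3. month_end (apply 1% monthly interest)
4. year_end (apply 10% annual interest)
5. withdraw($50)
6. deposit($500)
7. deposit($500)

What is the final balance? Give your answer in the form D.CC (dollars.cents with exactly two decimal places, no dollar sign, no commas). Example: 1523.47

Answer: 1173.31

Derivation:
After 1 (month_end (apply 1% monthly interest)): balance=$101.00 total_interest=$1.00
After 2 (deposit($100)): balance=$201.00 total_interest=$1.00
After 3 (month_end (apply 1% monthly interest)): balance=$203.01 total_interest=$3.01
After 4 (year_end (apply 10% annual interest)): balance=$223.31 total_interest=$23.31
After 5 (withdraw($50)): balance=$173.31 total_interest=$23.31
After 6 (deposit($500)): balance=$673.31 total_interest=$23.31
After 7 (deposit($500)): balance=$1173.31 total_interest=$23.31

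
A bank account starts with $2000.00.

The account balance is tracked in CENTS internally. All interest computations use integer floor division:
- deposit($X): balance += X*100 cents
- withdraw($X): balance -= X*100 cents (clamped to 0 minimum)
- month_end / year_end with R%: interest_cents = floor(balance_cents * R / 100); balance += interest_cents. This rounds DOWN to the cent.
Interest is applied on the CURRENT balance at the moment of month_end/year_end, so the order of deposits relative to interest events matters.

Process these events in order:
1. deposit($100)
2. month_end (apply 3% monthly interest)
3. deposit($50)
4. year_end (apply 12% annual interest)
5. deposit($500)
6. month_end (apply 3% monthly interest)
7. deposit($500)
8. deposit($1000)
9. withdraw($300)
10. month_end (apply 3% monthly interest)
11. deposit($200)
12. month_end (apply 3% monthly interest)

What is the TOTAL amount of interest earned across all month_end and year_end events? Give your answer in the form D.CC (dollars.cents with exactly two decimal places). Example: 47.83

Answer: 683.81

Derivation:
After 1 (deposit($100)): balance=$2100.00 total_interest=$0.00
After 2 (month_end (apply 3% monthly interest)): balance=$2163.00 total_interest=$63.00
After 3 (deposit($50)): balance=$2213.00 total_interest=$63.00
After 4 (year_end (apply 12% annual interest)): balance=$2478.56 total_interest=$328.56
After 5 (deposit($500)): balance=$2978.56 total_interest=$328.56
After 6 (month_end (apply 3% monthly interest)): balance=$3067.91 total_interest=$417.91
After 7 (deposit($500)): balance=$3567.91 total_interest=$417.91
After 8 (deposit($1000)): balance=$4567.91 total_interest=$417.91
After 9 (withdraw($300)): balance=$4267.91 total_interest=$417.91
After 10 (month_end (apply 3% monthly interest)): balance=$4395.94 total_interest=$545.94
After 11 (deposit($200)): balance=$4595.94 total_interest=$545.94
After 12 (month_end (apply 3% monthly interest)): balance=$4733.81 total_interest=$683.81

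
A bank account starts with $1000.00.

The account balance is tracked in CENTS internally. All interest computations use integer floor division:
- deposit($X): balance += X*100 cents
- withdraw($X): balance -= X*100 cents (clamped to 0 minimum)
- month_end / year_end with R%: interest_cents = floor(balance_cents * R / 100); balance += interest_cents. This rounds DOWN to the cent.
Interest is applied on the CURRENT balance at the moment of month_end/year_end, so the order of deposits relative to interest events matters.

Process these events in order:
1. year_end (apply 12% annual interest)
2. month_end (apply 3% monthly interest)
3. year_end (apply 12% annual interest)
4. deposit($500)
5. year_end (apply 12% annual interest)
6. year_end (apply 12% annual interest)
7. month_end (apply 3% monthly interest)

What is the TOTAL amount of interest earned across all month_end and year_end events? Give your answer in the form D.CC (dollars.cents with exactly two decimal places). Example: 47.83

After 1 (year_end (apply 12% annual interest)): balance=$1120.00 total_interest=$120.00
After 2 (month_end (apply 3% monthly interest)): balance=$1153.60 total_interest=$153.60
After 3 (year_end (apply 12% annual interest)): balance=$1292.03 total_interest=$292.03
After 4 (deposit($500)): balance=$1792.03 total_interest=$292.03
After 5 (year_end (apply 12% annual interest)): balance=$2007.07 total_interest=$507.07
After 6 (year_end (apply 12% annual interest)): balance=$2247.91 total_interest=$747.91
After 7 (month_end (apply 3% monthly interest)): balance=$2315.34 total_interest=$815.34

Answer: 815.34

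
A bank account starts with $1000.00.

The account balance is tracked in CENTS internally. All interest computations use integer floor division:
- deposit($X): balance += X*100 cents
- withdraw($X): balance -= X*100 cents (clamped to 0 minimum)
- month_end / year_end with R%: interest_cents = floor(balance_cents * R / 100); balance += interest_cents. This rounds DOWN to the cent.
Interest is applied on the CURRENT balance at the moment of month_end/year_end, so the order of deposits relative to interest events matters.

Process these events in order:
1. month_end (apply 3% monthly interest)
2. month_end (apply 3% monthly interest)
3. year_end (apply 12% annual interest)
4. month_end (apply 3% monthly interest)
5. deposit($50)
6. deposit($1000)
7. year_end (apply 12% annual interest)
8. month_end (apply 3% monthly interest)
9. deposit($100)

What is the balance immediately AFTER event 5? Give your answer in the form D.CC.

Answer: 1273.84

Derivation:
After 1 (month_end (apply 3% monthly interest)): balance=$1030.00 total_interest=$30.00
After 2 (month_end (apply 3% monthly interest)): balance=$1060.90 total_interest=$60.90
After 3 (year_end (apply 12% annual interest)): balance=$1188.20 total_interest=$188.20
After 4 (month_end (apply 3% monthly interest)): balance=$1223.84 total_interest=$223.84
After 5 (deposit($50)): balance=$1273.84 total_interest=$223.84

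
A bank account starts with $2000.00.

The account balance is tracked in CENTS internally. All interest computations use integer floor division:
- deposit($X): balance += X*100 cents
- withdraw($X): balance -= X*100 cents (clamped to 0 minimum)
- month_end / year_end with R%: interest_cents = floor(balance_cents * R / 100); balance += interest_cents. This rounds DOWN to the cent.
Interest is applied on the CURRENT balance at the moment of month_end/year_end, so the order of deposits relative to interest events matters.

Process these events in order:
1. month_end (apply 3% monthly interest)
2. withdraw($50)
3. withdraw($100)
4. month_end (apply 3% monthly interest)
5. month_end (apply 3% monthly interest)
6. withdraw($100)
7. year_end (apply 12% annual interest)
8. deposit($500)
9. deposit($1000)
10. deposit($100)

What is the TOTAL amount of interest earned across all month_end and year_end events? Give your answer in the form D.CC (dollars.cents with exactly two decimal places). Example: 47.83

After 1 (month_end (apply 3% monthly interest)): balance=$2060.00 total_interest=$60.00
After 2 (withdraw($50)): balance=$2010.00 total_interest=$60.00
After 3 (withdraw($100)): balance=$1910.00 total_interest=$60.00
After 4 (month_end (apply 3% monthly interest)): balance=$1967.30 total_interest=$117.30
After 5 (month_end (apply 3% monthly interest)): balance=$2026.31 total_interest=$176.31
After 6 (withdraw($100)): balance=$1926.31 total_interest=$176.31
After 7 (year_end (apply 12% annual interest)): balance=$2157.46 total_interest=$407.46
After 8 (deposit($500)): balance=$2657.46 total_interest=$407.46
After 9 (deposit($1000)): balance=$3657.46 total_interest=$407.46
After 10 (deposit($100)): balance=$3757.46 total_interest=$407.46

Answer: 407.46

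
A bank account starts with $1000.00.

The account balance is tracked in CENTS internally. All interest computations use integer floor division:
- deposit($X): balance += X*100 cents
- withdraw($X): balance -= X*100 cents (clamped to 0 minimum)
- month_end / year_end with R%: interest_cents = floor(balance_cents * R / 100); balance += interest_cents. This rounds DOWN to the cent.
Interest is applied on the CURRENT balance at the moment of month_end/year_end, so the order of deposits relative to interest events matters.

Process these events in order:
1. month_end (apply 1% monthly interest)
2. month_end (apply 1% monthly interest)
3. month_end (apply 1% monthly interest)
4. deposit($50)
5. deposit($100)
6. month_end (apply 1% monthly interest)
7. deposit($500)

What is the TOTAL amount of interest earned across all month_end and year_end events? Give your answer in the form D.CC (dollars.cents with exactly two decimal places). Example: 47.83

Answer: 42.10

Derivation:
After 1 (month_end (apply 1% monthly interest)): balance=$1010.00 total_interest=$10.00
After 2 (month_end (apply 1% monthly interest)): balance=$1020.10 total_interest=$20.10
After 3 (month_end (apply 1% monthly interest)): balance=$1030.30 total_interest=$30.30
After 4 (deposit($50)): balance=$1080.30 total_interest=$30.30
After 5 (deposit($100)): balance=$1180.30 total_interest=$30.30
After 6 (month_end (apply 1% monthly interest)): balance=$1192.10 total_interest=$42.10
After 7 (deposit($500)): balance=$1692.10 total_interest=$42.10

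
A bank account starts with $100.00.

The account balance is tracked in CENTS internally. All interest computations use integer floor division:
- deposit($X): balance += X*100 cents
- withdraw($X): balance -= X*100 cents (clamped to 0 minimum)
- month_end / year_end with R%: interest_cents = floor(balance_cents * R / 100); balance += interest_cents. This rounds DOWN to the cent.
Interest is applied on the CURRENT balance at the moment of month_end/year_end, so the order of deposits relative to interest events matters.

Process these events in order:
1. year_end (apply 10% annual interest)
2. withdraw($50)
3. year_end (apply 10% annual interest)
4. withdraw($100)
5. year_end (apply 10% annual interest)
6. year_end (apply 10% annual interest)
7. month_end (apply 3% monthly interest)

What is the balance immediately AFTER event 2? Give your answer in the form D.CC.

After 1 (year_end (apply 10% annual interest)): balance=$110.00 total_interest=$10.00
After 2 (withdraw($50)): balance=$60.00 total_interest=$10.00

Answer: 60.00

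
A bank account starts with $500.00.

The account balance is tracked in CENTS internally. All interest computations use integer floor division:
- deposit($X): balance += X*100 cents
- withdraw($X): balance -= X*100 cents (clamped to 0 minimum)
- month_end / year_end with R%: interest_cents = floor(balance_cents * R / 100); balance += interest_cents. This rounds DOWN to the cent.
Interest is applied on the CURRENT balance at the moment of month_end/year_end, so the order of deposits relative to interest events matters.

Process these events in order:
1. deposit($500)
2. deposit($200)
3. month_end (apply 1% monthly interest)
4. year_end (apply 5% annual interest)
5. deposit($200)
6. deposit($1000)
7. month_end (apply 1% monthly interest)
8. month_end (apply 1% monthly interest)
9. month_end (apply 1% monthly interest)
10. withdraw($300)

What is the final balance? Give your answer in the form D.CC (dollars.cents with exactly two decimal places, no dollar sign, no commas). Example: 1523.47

Answer: 2247.51

Derivation:
After 1 (deposit($500)): balance=$1000.00 total_interest=$0.00
After 2 (deposit($200)): balance=$1200.00 total_interest=$0.00
After 3 (month_end (apply 1% monthly interest)): balance=$1212.00 total_interest=$12.00
After 4 (year_end (apply 5% annual interest)): balance=$1272.60 total_interest=$72.60
After 5 (deposit($200)): balance=$1472.60 total_interest=$72.60
After 6 (deposit($1000)): balance=$2472.60 total_interest=$72.60
After 7 (month_end (apply 1% monthly interest)): balance=$2497.32 total_interest=$97.32
After 8 (month_end (apply 1% monthly interest)): balance=$2522.29 total_interest=$122.29
After 9 (month_end (apply 1% monthly interest)): balance=$2547.51 total_interest=$147.51
After 10 (withdraw($300)): balance=$2247.51 total_interest=$147.51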